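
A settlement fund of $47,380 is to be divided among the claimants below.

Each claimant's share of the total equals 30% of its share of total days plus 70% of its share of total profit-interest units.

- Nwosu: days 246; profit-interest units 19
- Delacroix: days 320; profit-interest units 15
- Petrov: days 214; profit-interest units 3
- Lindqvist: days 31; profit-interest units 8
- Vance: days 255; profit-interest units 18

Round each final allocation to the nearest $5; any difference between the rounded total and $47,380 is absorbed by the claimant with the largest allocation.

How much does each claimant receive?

Nwosu: $13,280; Delacroix: $12,165; Petrov: $4,435; Lindqvist: $4,625; Vance: $12,875

Totals — days 1,066, profit-interest units 63.
Composite weights (30% days + 70% profit-interest units): Nwosu 0.2803; Delacroix 0.2567; Petrov 0.0936; Lindqvist 0.0976; Vance 0.2718.
Unrounded shares: Nwosu 13,282.60; Delacroix 12,163.53; Petrov 4,432.80; Lindqvist 4,624.91; Vance 12,876.16.
At nearest $5: Nwosu $13,285; Delacroix $12,165; Petrov $4,435; Lindqvist $4,625; Vance $12,875. Sum = $47,385.
Difference $47,380 − $47,385 = −$5 applied to largest allocation (Nwosu): Nwosu becomes $13,280.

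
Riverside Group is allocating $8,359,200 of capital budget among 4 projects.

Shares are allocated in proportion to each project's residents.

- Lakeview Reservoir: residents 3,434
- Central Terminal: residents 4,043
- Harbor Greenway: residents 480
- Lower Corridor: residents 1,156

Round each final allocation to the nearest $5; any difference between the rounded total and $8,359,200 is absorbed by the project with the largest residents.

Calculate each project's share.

Lakeview Reservoir: $3,149,950; Central Terminal: $3,708,575; Harbor Greenway: $440,295; Lower Corridor: $1,060,380

Combined residents = 3,434 + 4,043 + 480 + 1,156 = 9,113.
Raw shares: Lakeview Reservoir 3,149,949.83; Central Terminal 3,708,575.18; Harbor Greenway 440,295.84; Lower Corridor 1,060,379.15.
Rounded to nearest $5: Lakeview Reservoir $3,149,950; Central Terminal $3,708,575; Harbor Greenway $440,295; Lower Corridor $1,060,380. Sum = $8,359,200.
Sum already equals the total — no adjustment.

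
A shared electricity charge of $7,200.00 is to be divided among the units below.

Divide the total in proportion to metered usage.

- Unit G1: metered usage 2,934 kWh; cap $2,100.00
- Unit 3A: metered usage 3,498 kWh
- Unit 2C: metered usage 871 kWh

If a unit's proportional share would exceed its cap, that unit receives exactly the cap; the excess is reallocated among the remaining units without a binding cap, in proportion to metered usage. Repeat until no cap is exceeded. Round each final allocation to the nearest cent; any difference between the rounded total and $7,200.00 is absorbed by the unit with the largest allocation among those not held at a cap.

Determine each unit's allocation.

Unit G1: $2,100.00 | Unit 3A: $4,083.27 | Unit 2C: $1,016.73

Combined metered usage = 7,303.
Pro-rata shares before constraints: Unit G1 2,892.6195; Unit 3A 3,448.6649; Unit 2C 858.7156.
Capped: Unit G1 ($2,100.00); balance $5,100.00 reallocated over remaining metered usage 4,369.
Redistributed shares: Unit 3A 4,083.2685 → $4,083.27; Unit 2C 1,016.7315 → $1,016.73.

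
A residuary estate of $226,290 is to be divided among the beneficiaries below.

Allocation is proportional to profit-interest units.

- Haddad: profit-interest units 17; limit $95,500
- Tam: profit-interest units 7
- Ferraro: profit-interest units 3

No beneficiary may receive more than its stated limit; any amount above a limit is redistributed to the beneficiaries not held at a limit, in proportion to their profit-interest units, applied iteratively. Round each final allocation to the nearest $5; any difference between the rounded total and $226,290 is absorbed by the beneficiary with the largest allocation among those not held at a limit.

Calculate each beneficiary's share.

Total profit-interest units = 27.
Unconstrained shares: Haddad 142,478.89; Tam 58,667.78; Ferraro 25,143.33.
Held at cap: Haddad ($95,500); residual $130,790 reallocated over remaining profit-interest units 10.
Redistributed shares: Tam 91,553.00 → $91,555; Ferraro 39,237.00 → $39,235.

Haddad: $95,500; Tam: $91,555; Ferraro: $39,235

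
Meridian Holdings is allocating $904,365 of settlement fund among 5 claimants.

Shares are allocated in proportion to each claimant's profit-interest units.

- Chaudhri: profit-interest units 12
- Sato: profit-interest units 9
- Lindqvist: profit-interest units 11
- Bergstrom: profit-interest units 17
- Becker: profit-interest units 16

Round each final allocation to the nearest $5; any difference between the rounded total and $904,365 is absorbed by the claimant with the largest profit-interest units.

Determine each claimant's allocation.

Combined profit-interest units = 12 + 9 + 11 + 17 + 16 = 65.
Pro-rata amounts: Chaudhri 166,959.69; Sato 125,219.77; Lindqvist 153,046.38; Bergstrom 236,526.23; Becker 222,612.92.
At nearest $5: Chaudhri $166,960; Sato $125,220; Lindqvist $153,045; Bergstrom $236,525; Becker $222,615. Sum = $904,365.
No rounding difference to absorb.

Chaudhri: $166,960; Sato: $125,220; Lindqvist: $153,045; Bergstrom: $236,525; Becker: $222,615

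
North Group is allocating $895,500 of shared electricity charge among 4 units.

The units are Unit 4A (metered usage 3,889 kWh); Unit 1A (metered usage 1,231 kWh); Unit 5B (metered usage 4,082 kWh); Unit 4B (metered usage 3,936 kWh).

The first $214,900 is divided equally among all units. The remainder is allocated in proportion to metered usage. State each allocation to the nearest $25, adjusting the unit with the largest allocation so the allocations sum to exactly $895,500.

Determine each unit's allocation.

Equal tier: $214,900 ÷ 4 = $53,725 apiece.
Remainder $680,600 by metered usage (total 13,138): Unit 4A 201,465.47 → $201,475; Unit 1A 63,770.63 → $63,775; Unit 5B 211,463.63 → $211,475; Unit 4B 203,900.26 → $203,900.
Rounding difference −$25 on remainder applied to Unit 5B.
Totals: Unit 4A $53,725 + $201,475 = $255,200; Unit 1A $53,725 + $63,775 = $117,500; Unit 5B $53,725 + $211,450 = $265,175; Unit 4B $53,725 + $203,900 = $257,625.

Unit 4A: $255,200 · Unit 1A: $117,500 · Unit 5B: $265,175 · Unit 4B: $257,625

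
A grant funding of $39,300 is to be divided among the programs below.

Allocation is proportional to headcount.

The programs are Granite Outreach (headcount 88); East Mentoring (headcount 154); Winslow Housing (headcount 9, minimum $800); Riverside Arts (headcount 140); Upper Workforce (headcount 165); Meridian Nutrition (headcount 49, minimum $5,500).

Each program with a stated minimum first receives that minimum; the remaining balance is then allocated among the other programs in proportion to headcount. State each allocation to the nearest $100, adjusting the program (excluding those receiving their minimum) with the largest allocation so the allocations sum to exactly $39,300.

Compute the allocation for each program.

Granite Outreach: $5,300 · East Mentoring: $9,300 · Winslow Housing: $800 · Riverside Arts: $8,400 · Upper Workforce: $10,000 · Meridian Nutrition: $5,500

Minimums first: Winslow Housing $800; Meridian Nutrition $5,500. Balance $33,000.
Balance split over remaining headcount 547: Granite Outreach 5,308.96 → $5,300; East Mentoring 9,290.68 → $9,300; Riverside Arts 8,446.07 → $8,400; Upper Workforce 9,954.30 → $10,000.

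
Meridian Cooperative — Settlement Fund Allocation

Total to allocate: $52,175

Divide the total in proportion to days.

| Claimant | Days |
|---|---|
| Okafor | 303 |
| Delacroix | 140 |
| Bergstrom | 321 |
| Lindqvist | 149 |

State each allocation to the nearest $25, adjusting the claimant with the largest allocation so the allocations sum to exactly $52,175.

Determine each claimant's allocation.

Okafor: $17,325 | Delacroix: $8,000 | Bergstrom: $18,325 | Lindqvist: $8,525

Days total: 913.
Proportional shares: Okafor 303/913 × $52,175 = 17,315.47; Delacroix 140/913 × $52,175 = 8,000.55; Bergstrom 321/913 × $52,175 = 18,344.11; Lindqvist 149/913 × $52,175 = 8,514.87.
After rounding ($25): Okafor $17,325; Delacroix $8,000; Bergstrom $18,350; Lindqvist $8,525. Sum = $52,200.
Difference $52,175 − $52,200 = −$25 applied to largest allocation (Bergstrom): Bergstrom becomes $18,325.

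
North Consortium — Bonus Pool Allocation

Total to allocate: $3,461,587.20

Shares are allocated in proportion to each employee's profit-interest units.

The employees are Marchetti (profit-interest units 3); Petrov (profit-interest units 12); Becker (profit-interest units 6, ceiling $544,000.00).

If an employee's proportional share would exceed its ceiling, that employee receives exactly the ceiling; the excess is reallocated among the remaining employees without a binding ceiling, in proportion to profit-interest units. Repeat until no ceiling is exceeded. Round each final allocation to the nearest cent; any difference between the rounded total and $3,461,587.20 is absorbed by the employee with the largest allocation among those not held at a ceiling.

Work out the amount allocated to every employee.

Combined profit-interest units = 21.
Pro-rata shares before constraints: Marchetti 494,512.4571; Petrov 1,978,049.8286; Becker 989,024.9143.
Capped: Becker ($544,000.00); remaining pool $2,917,587.20 reallocated over remaining profit-interest units 15.
Redistributed shares: Marchetti 583,517.4400 → $583,517.44; Petrov 2,334,069.7600 → $2,334,069.76.

Marchetti: $583,517.44 · Petrov: $2,334,069.76 · Becker: $544,000.00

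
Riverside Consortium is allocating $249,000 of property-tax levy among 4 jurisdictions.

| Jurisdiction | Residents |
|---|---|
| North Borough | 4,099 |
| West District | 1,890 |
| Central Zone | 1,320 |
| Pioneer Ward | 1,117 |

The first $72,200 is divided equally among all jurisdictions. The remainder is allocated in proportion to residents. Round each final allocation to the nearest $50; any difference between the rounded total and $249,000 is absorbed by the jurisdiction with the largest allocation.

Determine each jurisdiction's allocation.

Equal tier: $72,200 ÷ 4 = $18,050 apiece.
Remainder $176,800 by residents (total 8,426): North Borough 86,007.98 → $86,000; West District 39,657.25 → $39,650; Central Zone 27,697.13 → $27,700; Pioneer Ward 23,437.65 → $23,450.
Totals: North Borough $18,050 + $86,000 = $104,050; West District $18,050 + $39,650 = $57,700; Central Zone $18,050 + $27,700 = $45,750; Pioneer Ward $18,050 + $23,450 = $41,500.

North Borough: $104,050 · West District: $57,700 · Central Zone: $45,750 · Pioneer Ward: $41,500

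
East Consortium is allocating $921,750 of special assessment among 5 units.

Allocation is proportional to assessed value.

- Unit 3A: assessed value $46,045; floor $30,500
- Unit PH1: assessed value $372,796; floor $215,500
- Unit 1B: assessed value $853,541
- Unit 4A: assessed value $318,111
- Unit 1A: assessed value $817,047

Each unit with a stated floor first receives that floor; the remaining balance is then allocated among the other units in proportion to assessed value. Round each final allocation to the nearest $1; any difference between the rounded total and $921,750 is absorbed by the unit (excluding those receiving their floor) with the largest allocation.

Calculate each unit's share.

Unit 3A: $30,500 | Unit PH1: $215,500 | Unit 1B: $290,029 | Unit 4A: $108,093 | Unit 1A: $277,628

Guaranteed amounts: Unit 3A $30,500; Unit PH1 $215,500. Remaining pool $675,750.
Remaining pool split over remaining assessed value 1,988,699: Unit 1B 290,028.97 → $290,029; Unit 4A 108,092.53 → $108,093; Unit 1A 277,628.49 → $277,628.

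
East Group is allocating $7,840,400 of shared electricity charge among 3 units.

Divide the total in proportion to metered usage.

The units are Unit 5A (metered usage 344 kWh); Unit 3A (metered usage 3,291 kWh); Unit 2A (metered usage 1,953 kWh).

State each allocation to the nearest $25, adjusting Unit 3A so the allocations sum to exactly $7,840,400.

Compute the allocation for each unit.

Sum of metered usage: 5,588.
Unrounded shares: Unit 5A 344/5,588 × $7,840,400 = 482,658.84; Unit 3A 3,291/5,588 × $7,840,400 = 4,617,529.78; Unit 2A 1,953/5,588 × $7,840,400 = 2,740,211.38.
Rounded to nearest $25: Unit 5A $482,650; Unit 3A $4,617,525; Unit 2A $2,740,200. Sum = $7,840,375.
Difference $7,840,400 − $7,840,375 = +$25 applied to Unit 3A: Unit 3A becomes $4,617,550.

Unit 5A: $482,650; Unit 3A: $4,617,550; Unit 2A: $2,740,200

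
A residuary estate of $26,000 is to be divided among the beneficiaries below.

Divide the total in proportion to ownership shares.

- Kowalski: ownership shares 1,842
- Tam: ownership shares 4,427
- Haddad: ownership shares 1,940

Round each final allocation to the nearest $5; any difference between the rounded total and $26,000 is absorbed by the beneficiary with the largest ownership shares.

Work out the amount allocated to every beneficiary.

Kowalski: $5,835 | Tam: $14,020 | Haddad: $6,145

Total ownership shares = 1,842 + 4,427 + 1,940 = 8,209.
Raw shares: Kowalski 5,834.08; Tam 14,021.44; Haddad 6,144.48.
After rounding ($5): Kowalski $5,835; Tam $14,020; Haddad $6,145. Sum = $26,000.
No rounding difference to absorb.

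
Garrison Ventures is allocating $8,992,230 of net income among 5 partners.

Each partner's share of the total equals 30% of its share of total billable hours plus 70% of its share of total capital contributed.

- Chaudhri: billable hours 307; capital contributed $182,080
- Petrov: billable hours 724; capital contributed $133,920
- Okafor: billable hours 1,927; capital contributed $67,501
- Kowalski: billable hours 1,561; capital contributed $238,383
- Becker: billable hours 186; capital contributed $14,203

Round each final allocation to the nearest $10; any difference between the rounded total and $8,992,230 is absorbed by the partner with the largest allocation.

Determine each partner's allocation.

Chaudhri: $1,977,840; Petrov: $1,740,350; Okafor: $1,772,840; Kowalski: $3,254,010; Becker: $247,190

Billable hours total 4,705; capital contributed total 636,087.
Combined weights (30% billable hours + 70% capital contributed): Chaudhri 0.2200; Petrov 0.1935; Okafor 0.1972; Kowalski 0.3619; Becker 0.0275.
Unrounded shares: Chaudhri 1,977,841.22; Petrov 1,740,353.70; Okafor 1,772,842.24; Kowalski 3,253,998.07; Becker 247,194.77.
At nearest $10: Chaudhri $1,977,840; Petrov $1,740,350; Okafor $1,772,840; Kowalski $3,254,000; Becker $247,190. Sum = $8,992,220.
Difference $8,992,230 − $8,992,220 = +$10 applied to largest allocation (Kowalski): Kowalski becomes $3,254,010.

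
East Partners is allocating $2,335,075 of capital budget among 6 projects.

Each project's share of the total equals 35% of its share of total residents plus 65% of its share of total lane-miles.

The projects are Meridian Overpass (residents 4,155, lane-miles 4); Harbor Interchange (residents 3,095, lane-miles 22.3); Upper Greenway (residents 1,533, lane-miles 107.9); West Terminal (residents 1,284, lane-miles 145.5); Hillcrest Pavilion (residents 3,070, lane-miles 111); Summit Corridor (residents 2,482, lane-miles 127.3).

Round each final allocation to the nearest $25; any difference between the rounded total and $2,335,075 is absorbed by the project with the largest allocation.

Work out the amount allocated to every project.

Residents total 15,619; lane-miles total 518.
Composite weights (35% residents + 65% lane-miles): Meridian Overpass 0.0981; Harbor Interchange 0.0973; Upper Greenway 0.1697; West Terminal 0.2113; Hillcrest Pavilion 0.2081; Summit Corridor 0.2154.
Proportional shares: Meridian Overpass 229,134.04; Harbor Interchange 227,289.80; Upper Greenway 396,374.65; West Terminal 493,517.79; Hillcrest Pavilion 485,882.71; Summit Corridor 502,876.01.
Rounded to nearest $25: Meridian Overpass $229,125; Harbor Interchange $227,300; Upper Greenway $396,375; West Terminal $493,525; Hillcrest Pavilion $485,875; Summit Corridor $502,875. Sum = $2,335,075.
Sum already equals the total — no adjustment.

Meridian Overpass: $229,125; Harbor Interchange: $227,300; Upper Greenway: $396,375; West Terminal: $493,525; Hillcrest Pavilion: $485,875; Summit Corridor: $502,875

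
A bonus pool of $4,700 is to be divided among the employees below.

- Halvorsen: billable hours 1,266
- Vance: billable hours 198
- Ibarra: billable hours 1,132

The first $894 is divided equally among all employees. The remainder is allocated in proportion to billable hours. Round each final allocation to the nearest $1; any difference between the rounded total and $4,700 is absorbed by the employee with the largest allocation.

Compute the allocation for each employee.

First tranche $894 split equally: $298 each.
Remainder $3,806 by billable hours (total 2,596): Halvorsen 1,856.08 → $1,856; Vance 290.29 → $290; Ibarra 1,659.63 → $1,660.
Totals: Halvorsen $298 + $1,856 = $2,154; Vance $298 + $290 = $588; Ibarra $298 + $1,660 = $1,958.

Halvorsen: $2,154 · Vance: $588 · Ibarra: $1,958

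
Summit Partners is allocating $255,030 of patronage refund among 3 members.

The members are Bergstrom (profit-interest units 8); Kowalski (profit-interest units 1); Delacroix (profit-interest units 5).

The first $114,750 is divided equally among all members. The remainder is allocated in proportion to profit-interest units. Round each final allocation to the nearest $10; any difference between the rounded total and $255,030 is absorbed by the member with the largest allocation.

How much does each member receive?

Bergstrom: $118,410 · Kowalski: $48,270 · Delacroix: $88,350

Equal tier: $114,750 ÷ 3 = $38,250 apiece.
Remainder $140,280 by profit-interest units (total 14): Bergstrom 80,160.00 → $80,160; Kowalski 10,020.00 → $10,020; Delacroix 50,100.00 → $50,100.
Totals: Bergstrom $38,250 + $80,160 = $118,410; Kowalski $38,250 + $10,020 = $48,270; Delacroix $38,250 + $50,100 = $88,350.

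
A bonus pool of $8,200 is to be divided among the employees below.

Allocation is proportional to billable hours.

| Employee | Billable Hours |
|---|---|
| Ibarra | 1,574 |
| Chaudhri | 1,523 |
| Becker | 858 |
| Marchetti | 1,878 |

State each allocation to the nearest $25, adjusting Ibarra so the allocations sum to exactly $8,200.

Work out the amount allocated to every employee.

Sum of billable hours: 5,833.
Proportional shares: Ibarra 1,574/5,833 × $8,200 = 2,212.72; Chaudhri 1,523/5,833 × $8,200 = 2,141.03; Becker 858/5,833 × $8,200 = 1,206.17; Marchetti 1,878/5,833 × $8,200 = 2,640.08.
At nearest $25: Ibarra $2,225; Chaudhri $2,150; Becker $1,200; Marchetti $2,650. Sum = $8,225.
Difference $8,200 − $8,225 = −$25 applied to Ibarra: Ibarra becomes $2,200.

Ibarra: $2,200 | Chaudhri: $2,150 | Becker: $1,200 | Marchetti: $2,650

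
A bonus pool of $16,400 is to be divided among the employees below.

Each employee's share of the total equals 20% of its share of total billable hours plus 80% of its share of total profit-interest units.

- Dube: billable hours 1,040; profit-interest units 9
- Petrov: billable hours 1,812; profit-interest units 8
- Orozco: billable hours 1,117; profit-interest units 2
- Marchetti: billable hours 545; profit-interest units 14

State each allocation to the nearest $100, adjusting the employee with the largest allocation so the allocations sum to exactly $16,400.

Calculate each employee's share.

Dube: $4,300 | Petrov: $4,500 | Orozco: $1,600 | Marchetti: $6,000

Billable hours total 4,514; profit-interest units total 33.
Blended shares (20% billable hours + 80% profit-interest units): Dube 0.2643; Petrov 0.2742; Orozco 0.0980; Marchetti 0.3635.
Raw shares: Dube 4,333.88; Petrov 4,497.26; Orozco 1,606.80; Marchetti 5,962.07.
At nearest $100: Dube $4,300; Petrov $4,500; Orozco $1,600; Marchetti $6,000. Sum = $16,400.
Rounded total matches; no reconciliation needed.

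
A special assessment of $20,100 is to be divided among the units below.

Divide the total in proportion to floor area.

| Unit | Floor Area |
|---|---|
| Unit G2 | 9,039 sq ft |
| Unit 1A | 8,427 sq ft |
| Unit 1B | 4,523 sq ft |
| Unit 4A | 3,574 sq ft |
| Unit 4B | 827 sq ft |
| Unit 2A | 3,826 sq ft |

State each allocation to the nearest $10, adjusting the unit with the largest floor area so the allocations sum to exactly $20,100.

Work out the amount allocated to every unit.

Unit G2: $6,000; Unit 1A: $5,610; Unit 1B: $3,010; Unit 4A: $2,380; Unit 4B: $550; Unit 2A: $2,550

Total floor area = 30,216.
Pro-rata amounts: Unit G2 9,039/30,216 × $20,100 = 6,012.84; Unit 1A 8,427/30,216 × $20,100 = 5,605.73; Unit 1B 4,523/30,216 × $20,100 = 3,008.75; Unit 4A 3,574/30,216 × $20,100 = 2,377.46; Unit 4B 827/30,216 × $20,100 = 550.13; Unit 2A 3,826/30,216 × $20,100 = 2,545.10.
At nearest $10: Unit G2 $6,010; Unit 1A $5,610; Unit 1B $3,010; Unit 4A $2,380; Unit 4B $550; Unit 2A $2,550. Sum = $20,110.
Difference $20,100 − $20,110 = −$10 applied to largest floor area (Unit G2): Unit G2 becomes $6,000.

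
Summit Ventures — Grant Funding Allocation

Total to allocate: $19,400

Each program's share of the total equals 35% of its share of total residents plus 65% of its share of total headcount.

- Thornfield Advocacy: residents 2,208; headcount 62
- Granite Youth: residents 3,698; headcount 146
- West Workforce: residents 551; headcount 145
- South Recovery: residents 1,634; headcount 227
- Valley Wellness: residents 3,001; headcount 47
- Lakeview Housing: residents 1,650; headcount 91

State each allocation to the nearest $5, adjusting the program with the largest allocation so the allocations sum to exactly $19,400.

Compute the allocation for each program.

Totals — residents 12,742, headcount 718.
Combined weights (35% residents + 65% headcount): Thornfield Advocacy 0.1168; Granite Youth 0.2338; West Workforce 0.1464; South Recovery 0.2504; Valley Wellness 0.1250; Lakeview Housing 0.1277.
Raw shares: Thornfield Advocacy 2,265.49; Granite Youth 4,534.75; West Workforce 2,840.21; South Recovery 4,857.46; Valley Wellness 2,424.63; Lakeview Housing 2,477.46.
At nearest $5: Thornfield Advocacy $2,265; Granite Youth $4,535; West Workforce $2,840; South Recovery $4,855; Valley Wellness $2,425; Lakeview Housing $2,475. Sum = $19,395.
Difference $19,400 − $19,395 = +$5 applied to largest allocation (South Recovery): South Recovery becomes $4,860.

Thornfield Advocacy: $2,265 | Granite Youth: $4,535 | West Workforce: $2,840 | South Recovery: $4,860 | Valley Wellness: $2,425 | Lakeview Housing: $2,475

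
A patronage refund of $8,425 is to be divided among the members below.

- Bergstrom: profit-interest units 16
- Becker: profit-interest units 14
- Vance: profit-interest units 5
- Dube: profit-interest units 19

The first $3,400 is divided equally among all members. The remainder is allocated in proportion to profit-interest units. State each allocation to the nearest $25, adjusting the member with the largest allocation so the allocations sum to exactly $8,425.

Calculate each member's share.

First tranche $3,400 split equally: $850 each.
Remainder $5,025 by profit-interest units (total 54): Bergstrom 1,488.89 → $1,500; Becker 1,302.78 → $1,300; Vance 465.28 → $475; Dube 1,768.06 → $1,775.
Rounding difference −$25 on remainder applied to Dube.
Totals: Bergstrom $850 + $1,500 = $2,350; Becker $850 + $1,300 = $2,150; Vance $850 + $475 = $1,325; Dube $850 + $1,750 = $2,600.

Bergstrom: $2,350; Becker: $2,150; Vance: $1,325; Dube: $2,600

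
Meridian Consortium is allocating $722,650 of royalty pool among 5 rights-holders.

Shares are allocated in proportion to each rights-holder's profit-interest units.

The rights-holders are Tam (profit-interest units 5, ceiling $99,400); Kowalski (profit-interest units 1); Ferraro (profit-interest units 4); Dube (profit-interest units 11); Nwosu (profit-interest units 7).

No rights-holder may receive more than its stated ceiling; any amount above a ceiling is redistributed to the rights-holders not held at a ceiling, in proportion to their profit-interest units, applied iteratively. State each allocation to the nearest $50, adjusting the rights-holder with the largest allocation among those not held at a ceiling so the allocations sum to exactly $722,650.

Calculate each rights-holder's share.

Sum of profit-interest units: 28.
Pro-rata shares before constraints: Tam 129,044.64; Kowalski 25,808.93; Ferraro 103,235.71; Dube 283,898.21; Nwosu 180,662.50.
Held at cap: Tam ($99,400); remaining pool $623,250 reallocated over remaining profit-interest units 23.
Redistributed shares: Kowalski 27,097.83 → $27,100; Ferraro 108,391.30 → $108,400; Dube 298,076.09 → $298,100; Nwosu 189,684.78 → $189,700.
Rounding difference −$50 applied to Dube → $298,050.

Tam: $99,400 | Kowalski: $27,100 | Ferraro: $108,400 | Dube: $298,050 | Nwosu: $189,700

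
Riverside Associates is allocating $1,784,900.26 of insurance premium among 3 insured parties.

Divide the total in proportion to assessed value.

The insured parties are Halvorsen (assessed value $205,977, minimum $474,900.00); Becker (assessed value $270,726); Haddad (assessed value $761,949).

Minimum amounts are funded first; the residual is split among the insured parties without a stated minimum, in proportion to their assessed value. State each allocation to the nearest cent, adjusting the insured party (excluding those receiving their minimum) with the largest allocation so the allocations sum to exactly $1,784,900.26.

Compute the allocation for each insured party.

Halvorsen: $474,900.00 | Becker: $343,429.57 | Haddad: $966,570.69

Fund the minimums — Halvorsen $474,900.00. Balance $1,310,000.26.
Balance split over remaining assessed value 1,032,675: Becker 343,429.5692 → $343,429.57; Haddad 966,570.6908 → $966,570.69.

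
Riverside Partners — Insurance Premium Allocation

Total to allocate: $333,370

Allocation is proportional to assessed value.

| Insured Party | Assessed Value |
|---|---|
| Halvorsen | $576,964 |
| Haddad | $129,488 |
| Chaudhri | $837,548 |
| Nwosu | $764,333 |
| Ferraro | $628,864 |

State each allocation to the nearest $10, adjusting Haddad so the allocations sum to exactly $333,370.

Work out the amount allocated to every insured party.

Halvorsen: $65,490 | Haddad: $14,690 | Chaudhri: $95,060 | Nwosu: $86,750 | Ferraro: $71,380

Combined assessed value = 2,937,197.
Proportional shares: Halvorsen 576,964/2,937,197 × $333,370 = 65,485.05; Haddad 129,488/2,937,197 × $333,370 = 14,696.81; Chaudhri 837,548/2,937,197 × $333,370 = 95,061.17; Nwosu 764,333/2,937,197 × $333,370 = 86,751.31; Ferraro 628,864/2,937,197 × $333,370 = 71,375.67.
Rounded to nearest $10: Halvorsen $65,490; Haddad $14,700; Chaudhri $95,060; Nwosu $86,750; Ferraro $71,380. Sum = $333,380.
Difference $333,370 − $333,380 = −$10 applied to Haddad: Haddad becomes $14,690.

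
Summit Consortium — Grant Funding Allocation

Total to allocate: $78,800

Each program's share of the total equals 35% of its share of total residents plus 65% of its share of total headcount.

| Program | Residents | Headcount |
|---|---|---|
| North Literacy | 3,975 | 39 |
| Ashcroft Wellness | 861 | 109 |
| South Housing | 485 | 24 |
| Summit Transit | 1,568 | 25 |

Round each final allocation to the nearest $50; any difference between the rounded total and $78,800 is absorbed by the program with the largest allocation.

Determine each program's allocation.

North Literacy: $26,050; Ashcroft Wellness: $31,750; South Housing: $8,200; Summit Transit: $12,800

Totals — residents 6,889, headcount 197.
Blended shares (35% residents + 65% headcount): North Literacy 0.3306; Ashcroft Wellness 0.4034; South Housing 0.1038; Summit Transit 0.1622.
Raw shares: North Literacy 26,053.85; Ashcroft Wellness 31,787.00; South Housing 8,181.69; Summit Transit 12,777.46.
At nearest $50: North Literacy $26,050; Ashcroft Wellness $31,800; South Housing $8,200; Summit Transit $12,800. Sum = $78,850.
Difference $78,800 − $78,850 = −$50 applied to largest allocation (Ashcroft Wellness): Ashcroft Wellness becomes $31,750.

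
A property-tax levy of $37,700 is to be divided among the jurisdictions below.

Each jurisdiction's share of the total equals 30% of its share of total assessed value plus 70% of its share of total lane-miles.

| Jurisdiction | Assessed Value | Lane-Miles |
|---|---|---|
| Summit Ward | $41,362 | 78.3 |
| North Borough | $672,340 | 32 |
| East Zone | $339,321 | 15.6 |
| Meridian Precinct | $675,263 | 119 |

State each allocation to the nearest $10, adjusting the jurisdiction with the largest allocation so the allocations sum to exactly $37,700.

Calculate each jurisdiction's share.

Totals — assessed value 1,728,286, lane-miles 244.9.
Composite weights (30% assessed value + 70% lane-miles): Summit Ward 0.2310; North Borough 0.2082; East Zone 0.1035; Meridian Precinct 0.4574.
Proportional shares: Summit Ward 8,708.15; North Borough 7,848.10; East Zone 3,901.56; Meridian Precinct 17,242.19.
At nearest $10: Summit Ward $8,710; North Borough $7,850; East Zone $3,900; Meridian Precinct $17,240. Sum = $37,700.
Sum already equals the total — no adjustment.

Summit Ward: $8,710 · North Borough: $7,850 · East Zone: $3,900 · Meridian Precinct: $17,240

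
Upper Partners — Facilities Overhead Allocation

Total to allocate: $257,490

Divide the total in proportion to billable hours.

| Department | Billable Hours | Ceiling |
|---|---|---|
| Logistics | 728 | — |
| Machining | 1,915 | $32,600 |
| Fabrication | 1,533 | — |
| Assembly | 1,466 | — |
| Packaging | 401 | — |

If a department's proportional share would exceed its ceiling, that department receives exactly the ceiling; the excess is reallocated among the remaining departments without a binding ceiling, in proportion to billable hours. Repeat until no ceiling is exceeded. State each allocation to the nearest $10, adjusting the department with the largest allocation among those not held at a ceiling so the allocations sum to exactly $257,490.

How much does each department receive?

Sum of billable hours: 6,043.
Unconstrained shares: Logistics 31,019.81; Machining 81,597.44; Fabrication 65,320.56; Assembly 62,465.72; Packaging 17,086.46.
Cap binds for Machining ($32,600); residual $224,890 reallocated over remaining billable hours 4,128.
Shares after redistribution: Logistics 39,660.83 → $39,660; Fabrication 83,516.56 → $83,520; Assembly 79,866.46 → $79,870; Packaging 21,846.15 → $21,850.
Rounding difference −$10 applied to Fabrication → $83,510.

Logistics: $39,660 · Machining: $32,600 · Fabrication: $83,510 · Assembly: $79,870 · Packaging: $21,850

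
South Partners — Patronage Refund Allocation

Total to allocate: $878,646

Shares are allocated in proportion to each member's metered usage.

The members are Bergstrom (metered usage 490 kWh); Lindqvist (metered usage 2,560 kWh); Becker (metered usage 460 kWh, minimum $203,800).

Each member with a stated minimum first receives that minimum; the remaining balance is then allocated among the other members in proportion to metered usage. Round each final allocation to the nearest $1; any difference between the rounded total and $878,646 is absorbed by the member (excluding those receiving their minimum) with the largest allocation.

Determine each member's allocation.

Bergstrom: $108,418 · Lindqvist: $566,428 · Becker: $203,800

Fund the minimums — Becker $203,800. Remaining pool $674,846.
Remaining pool split over remaining metered usage 3,050: Bergstrom 108,417.88 → $108,418; Lindqvist 566,428.12 → $566,428.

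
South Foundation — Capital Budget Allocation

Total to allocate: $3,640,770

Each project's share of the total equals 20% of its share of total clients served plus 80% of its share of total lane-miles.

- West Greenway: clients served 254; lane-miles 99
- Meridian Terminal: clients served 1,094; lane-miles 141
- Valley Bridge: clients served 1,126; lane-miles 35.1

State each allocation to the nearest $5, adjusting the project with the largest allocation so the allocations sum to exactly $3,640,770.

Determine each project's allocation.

Clients served total 2,474; lane-miles total 275.1.
Composite weights (20% clients served + 80% lane-miles): West Greenway 0.3084; Meridian Terminal 0.4985; Valley Bridge 0.1931.
Pro-rata amounts: West Greenway 1,122,918.54; Meridian Terminal 1,814,823.68; Valley Bridge 703,027.78.
After rounding ($5): West Greenway $1,122,920; Meridian Terminal $1,814,825; Valley Bridge $703,030. Sum = $3,640,775.
Difference $3,640,770 − $3,640,775 = −$5 applied to largest allocation (Meridian Terminal): Meridian Terminal becomes $1,814,820.

West Greenway: $1,122,920; Meridian Terminal: $1,814,820; Valley Bridge: $703,030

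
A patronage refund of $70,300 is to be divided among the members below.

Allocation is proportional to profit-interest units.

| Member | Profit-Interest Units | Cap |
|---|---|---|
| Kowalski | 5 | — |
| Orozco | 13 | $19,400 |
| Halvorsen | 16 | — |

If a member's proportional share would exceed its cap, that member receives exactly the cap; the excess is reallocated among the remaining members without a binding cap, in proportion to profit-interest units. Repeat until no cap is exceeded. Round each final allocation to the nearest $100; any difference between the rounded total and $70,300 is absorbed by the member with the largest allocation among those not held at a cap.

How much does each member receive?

Combined profit-interest units = 34.
Proportional shares (ignoring caps): Kowalski 10,338.24; Orozco 26,879.41; Halvorsen 33,082.35.
Held at cap: Orozco ($19,400); balance $50,900 reallocated over remaining profit-interest units 21.
Redistributed shares: Kowalski 12,119.05 → $12,100; Halvorsen 38,780.95 → $38,800.

Kowalski: $12,100 · Orozco: $19,400 · Halvorsen: $38,800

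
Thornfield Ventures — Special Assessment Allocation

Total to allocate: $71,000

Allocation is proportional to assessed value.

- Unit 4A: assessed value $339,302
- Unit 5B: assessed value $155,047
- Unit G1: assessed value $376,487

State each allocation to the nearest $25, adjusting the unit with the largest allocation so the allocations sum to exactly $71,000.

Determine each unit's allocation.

Unit 4A: $27,675 · Unit 5B: $12,650 · Unit G1: $30,675

Assessed value total: 870,836.
Proportional shares: Unit 4A 339,302/870,836 × $71,000 = 27,663.58; Unit 5B 155,047/870,836 × $71,000 = 12,641.11; Unit G1 376,487/870,836 × $71,000 = 30,695.31.
At nearest $25: Unit 4A $27,675; Unit 5B $12,650; Unit G1 $30,700. Sum = $71,025.
Difference $71,000 − $71,025 = −$25 applied to largest allocation (Unit G1): Unit G1 becomes $30,675.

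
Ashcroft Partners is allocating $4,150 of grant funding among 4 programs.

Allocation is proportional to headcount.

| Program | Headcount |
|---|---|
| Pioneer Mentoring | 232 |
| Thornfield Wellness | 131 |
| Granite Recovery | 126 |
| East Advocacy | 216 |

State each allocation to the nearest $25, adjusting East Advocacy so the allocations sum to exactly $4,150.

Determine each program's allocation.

Pioneer Mentoring: $1,375 · Thornfield Wellness: $775 · Granite Recovery: $750 · East Advocacy: $1,250

Headcount total: 705.
Proportional shares: Pioneer Mentoring 232/705 × $4,150 = 1,365.67; Thornfield Wellness 131/705 × $4,150 = 771.13; Granite Recovery 126/705 × $4,150 = 741.70; East Advocacy 216/705 × $4,150 = 1,271.49.
At nearest $25: Pioneer Mentoring $1,375; Thornfield Wellness $775; Granite Recovery $750; East Advocacy $1,275. Sum = $4,175.
Difference $4,150 − $4,175 = −$25 applied to East Advocacy: East Advocacy becomes $1,250.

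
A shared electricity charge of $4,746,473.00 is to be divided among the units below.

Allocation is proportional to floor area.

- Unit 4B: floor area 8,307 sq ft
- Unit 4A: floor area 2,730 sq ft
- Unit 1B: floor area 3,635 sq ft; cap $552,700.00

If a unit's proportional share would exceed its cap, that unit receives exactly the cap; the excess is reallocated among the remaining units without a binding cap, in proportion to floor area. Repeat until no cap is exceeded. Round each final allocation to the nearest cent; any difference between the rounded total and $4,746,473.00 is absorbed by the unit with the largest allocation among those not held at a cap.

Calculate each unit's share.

Total floor area = 14,672.
Pro-rata shares before constraints: Unit 4B 2,687,360.3606; Unit 4A 883,170.0716; Unit 1B 1,175,942.5678.
Capped: Unit 1B ($552,700.00); balance $4,193,773.00 reallocated over remaining floor area 11,037.
Redistributed shares: Unit 4B 3,156,443.9894 → $3,156,443.99; Unit 4A 1,037,329.0106 → $1,037,329.01.

Unit 4B: $3,156,443.99 · Unit 4A: $1,037,329.01 · Unit 1B: $552,700.00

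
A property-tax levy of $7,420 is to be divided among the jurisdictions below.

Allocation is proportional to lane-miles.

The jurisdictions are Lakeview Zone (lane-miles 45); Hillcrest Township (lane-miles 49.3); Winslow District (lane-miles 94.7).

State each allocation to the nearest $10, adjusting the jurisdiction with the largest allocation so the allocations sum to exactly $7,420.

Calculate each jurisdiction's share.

Lakeview Zone: $1,770; Hillcrest Township: $1,940; Winslow District: $3,710

Lane-miles total: 189.
Pro-rata amounts: Lakeview Zone 45/189 × $7,420 = 1,766.67; Hillcrest Township 49.3/189 × $7,420 = 1,935.48; Winslow District 94.7/189 × $7,420 = 3,717.85.
At nearest $10: Lakeview Zone $1,770; Hillcrest Township $1,940; Winslow District $3,720. Sum = $7,430.
Difference $7,420 − $7,430 = −$10 applied to largest allocation (Winslow District): Winslow District becomes $3,710.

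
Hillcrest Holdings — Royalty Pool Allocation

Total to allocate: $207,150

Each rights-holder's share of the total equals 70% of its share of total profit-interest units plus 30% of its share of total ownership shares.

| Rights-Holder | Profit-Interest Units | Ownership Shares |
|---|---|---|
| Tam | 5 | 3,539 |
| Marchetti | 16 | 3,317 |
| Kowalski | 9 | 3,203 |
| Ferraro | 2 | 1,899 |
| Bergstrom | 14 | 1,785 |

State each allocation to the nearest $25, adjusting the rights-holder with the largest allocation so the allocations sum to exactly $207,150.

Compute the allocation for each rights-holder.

Tam: $31,775 · Marchetti: $65,425 · Kowalski: $42,850 · Ferraro: $14,900 · Bergstrom: $52,200

Profit-interest units total 46; ownership shares total 13,743.
Blended shares (70% profit-interest units + 30% ownership shares): Tam 0.1533; Marchetti 0.3159; Kowalski 0.2069; Ferraro 0.0719; Bergstrom 0.2520.
Unrounded shares: Tam 31,764.55; Marchetti 65,435.79; Kowalski 42,854.31; Ferraro 14,891.73; Bergstrom 52,203.62.
Rounded to nearest $25: Tam $31,775; Marchetti $65,425; Kowalski $42,850; Ferraro $14,900; Bergstrom $52,200. Sum = $207,150.
No rounding difference to absorb.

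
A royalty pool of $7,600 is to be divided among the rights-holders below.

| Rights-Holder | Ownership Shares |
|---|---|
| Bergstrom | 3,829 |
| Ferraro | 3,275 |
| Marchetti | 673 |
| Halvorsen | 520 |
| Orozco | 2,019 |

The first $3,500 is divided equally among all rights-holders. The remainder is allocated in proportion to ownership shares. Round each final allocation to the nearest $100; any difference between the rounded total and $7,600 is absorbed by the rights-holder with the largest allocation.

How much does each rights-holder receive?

Bergstrom: $2,200 | Ferraro: $2,000 | Marchetti: $1,000 | Halvorsen: $900 | Orozco: $1,500

First tranche $3,500 split equally: $700 each.
Remainder $4,100 by ownership shares (total 10,316): Bergstrom 1,521.80 → $1,500; Ferraro 1,301.62 → $1,300; Marchetti 267.48 → $300; Halvorsen 206.67 → $200; Orozco 802.43 → $800.
Totals: Bergstrom $700 + $1,500 = $2,200; Ferraro $700 + $1,300 = $2,000; Marchetti $700 + $300 = $1,000; Halvorsen $700 + $200 = $900; Orozco $700 + $800 = $1,500.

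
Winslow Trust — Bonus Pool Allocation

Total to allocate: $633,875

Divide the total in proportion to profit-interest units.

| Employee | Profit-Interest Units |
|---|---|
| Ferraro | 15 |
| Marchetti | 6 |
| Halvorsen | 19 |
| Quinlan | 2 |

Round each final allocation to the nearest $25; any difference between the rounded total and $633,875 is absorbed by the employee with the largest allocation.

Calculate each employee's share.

Ferraro: $226,375 · Marchetti: $90,550 · Halvorsen: $286,775 · Quinlan: $30,175

Sum of profit-interest units: 42.
Proportional shares: Ferraro 15/42 × $633,875 = 226,383.93; Marchetti 6/42 × $633,875 = 90,553.57; Halvorsen 19/42 × $633,875 = 286,752.98; Quinlan 2/42 × $633,875 = 30,184.52.
Rounded to nearest $25: Ferraro $226,375; Marchetti $90,550; Halvorsen $286,750; Quinlan $30,175. Sum = $633,850.
Difference $633,875 − $633,850 = +$25 applied to largest allocation (Halvorsen): Halvorsen becomes $286,775.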